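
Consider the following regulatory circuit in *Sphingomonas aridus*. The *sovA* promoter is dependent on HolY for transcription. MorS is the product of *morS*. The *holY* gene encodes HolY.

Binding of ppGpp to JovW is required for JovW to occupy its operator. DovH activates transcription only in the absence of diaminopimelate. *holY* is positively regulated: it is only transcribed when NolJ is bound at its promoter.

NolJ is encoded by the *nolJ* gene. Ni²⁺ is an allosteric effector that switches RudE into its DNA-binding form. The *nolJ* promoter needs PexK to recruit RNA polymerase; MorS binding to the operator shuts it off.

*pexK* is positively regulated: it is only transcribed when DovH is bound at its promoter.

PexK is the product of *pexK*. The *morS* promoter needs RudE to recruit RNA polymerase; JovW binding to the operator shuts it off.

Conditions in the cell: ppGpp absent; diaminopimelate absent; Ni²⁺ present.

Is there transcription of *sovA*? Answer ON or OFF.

OFF

ppGpp is absent, so JovW is inactive.
Ni²⁺ is present, so RudE is active.
No repressor is bound and RudE is active, so *morS* is transcribed.
So MorS is produced and active.
Diaminopimelate is absent, so DovH is active.
No repressor is bound and DovH is active, so *pexK* is transcribed.
So PexK is produced and active.
With repressor MorS bound, *nolJ* is not transcribed.
So NolJ is not produced.
Required activator NolJ is absent, so *holY* is not transcribed.
So HolY is not produced.
Required activator HolY is absent, so *sovA* is not transcribed.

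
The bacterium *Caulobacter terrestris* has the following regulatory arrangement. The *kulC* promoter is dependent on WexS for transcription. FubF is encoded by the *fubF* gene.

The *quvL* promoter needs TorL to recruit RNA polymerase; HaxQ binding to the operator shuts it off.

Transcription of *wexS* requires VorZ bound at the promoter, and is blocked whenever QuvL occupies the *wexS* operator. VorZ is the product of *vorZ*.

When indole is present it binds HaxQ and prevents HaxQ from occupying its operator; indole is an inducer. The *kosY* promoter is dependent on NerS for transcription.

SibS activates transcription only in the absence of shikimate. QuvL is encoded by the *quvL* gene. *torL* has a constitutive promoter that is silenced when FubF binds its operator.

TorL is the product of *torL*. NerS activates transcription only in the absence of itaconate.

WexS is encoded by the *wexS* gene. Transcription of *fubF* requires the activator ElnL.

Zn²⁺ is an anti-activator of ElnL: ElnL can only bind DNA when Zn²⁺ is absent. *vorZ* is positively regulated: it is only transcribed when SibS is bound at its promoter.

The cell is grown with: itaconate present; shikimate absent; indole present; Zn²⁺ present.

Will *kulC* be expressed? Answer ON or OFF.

Zn²⁺ is present, so ElnL is inactive.
Required activator ElnL is absent, so *fubF* is not transcribed.
So FubF is not produced.
With no repressor bound, *torL* is transcribed.
So TorL is produced and active.
Indole is present, so HaxQ is inactive.
No repressor is bound and TorL is active, so *quvL* is transcribed.
So QuvL is produced and active.
Shikimate is absent, so SibS is active.
No repressor is bound and SibS is active, so *vorZ* is transcribed.
So VorZ is produced and active.
With repressor QuvL bound, *wexS* is not transcribed.
So WexS is not produced.
Required activator WexS is absent, so *kulC* is not transcribed.

OFF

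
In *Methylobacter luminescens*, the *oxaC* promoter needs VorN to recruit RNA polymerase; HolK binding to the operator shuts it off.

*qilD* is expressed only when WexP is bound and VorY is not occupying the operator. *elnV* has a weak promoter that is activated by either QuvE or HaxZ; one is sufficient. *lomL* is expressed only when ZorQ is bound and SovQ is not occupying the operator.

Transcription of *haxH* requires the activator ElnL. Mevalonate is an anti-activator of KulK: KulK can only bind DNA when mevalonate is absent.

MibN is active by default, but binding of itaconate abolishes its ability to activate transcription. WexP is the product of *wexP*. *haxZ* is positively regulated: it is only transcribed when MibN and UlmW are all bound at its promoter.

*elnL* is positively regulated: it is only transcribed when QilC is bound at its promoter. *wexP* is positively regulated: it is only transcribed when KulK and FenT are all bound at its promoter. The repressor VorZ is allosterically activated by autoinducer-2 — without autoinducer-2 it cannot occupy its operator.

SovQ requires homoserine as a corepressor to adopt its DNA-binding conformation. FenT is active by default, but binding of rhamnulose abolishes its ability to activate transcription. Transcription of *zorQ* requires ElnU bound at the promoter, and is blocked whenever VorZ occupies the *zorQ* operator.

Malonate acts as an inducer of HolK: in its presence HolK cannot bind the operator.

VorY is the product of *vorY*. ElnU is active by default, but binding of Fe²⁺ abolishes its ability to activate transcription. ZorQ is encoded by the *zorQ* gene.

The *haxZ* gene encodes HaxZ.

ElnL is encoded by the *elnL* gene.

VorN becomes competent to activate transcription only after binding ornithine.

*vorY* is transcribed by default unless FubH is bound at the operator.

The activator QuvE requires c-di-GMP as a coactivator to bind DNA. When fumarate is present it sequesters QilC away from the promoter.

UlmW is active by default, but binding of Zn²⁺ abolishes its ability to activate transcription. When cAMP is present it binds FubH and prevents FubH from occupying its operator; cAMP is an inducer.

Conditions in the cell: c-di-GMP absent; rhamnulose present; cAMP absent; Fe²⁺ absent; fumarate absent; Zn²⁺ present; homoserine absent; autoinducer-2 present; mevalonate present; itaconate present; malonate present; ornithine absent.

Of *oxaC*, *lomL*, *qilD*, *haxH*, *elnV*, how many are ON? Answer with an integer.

Malonate is present, so HolK is inactive.
Ornithine is absent, so VorN is inactive.
Required activator VorN is absent, so *oxaC* is not transcribed.
→ *oxaC* is OFF.
Homoserine is absent, so SovQ is inactive.
Autoinducer-2 is present, so VorZ is active.
Fe²⁺ is absent, so ElnU is active.
With repressor VorZ bound, *zorQ* is not transcribed.
So ZorQ is not produced.
Required activator ZorQ is absent, so *lomL* is not transcribed.
→ *lomL* is OFF.
cAMP is absent, so FubH is active.
With repressor FubH bound, *vorY* is not transcribed.
So VorY is not produced.
Mevalonate is present, so KulK is inactive.
Rhamnulose is present, so FenT is inactive.
Required activator KulK is absent, so *wexP* is not transcribed.
So WexP is not produced.
Required activator WexP is absent, so *qilD* is not transcribed.
→ *qilD* is OFF.
Fumarate is absent, so QilC is active.
No repressor is bound and QilC is active, so *elnL* is transcribed.
So ElnL is produced and active.
No repressor is bound and ElnL is active, so *haxH* is transcribed.
→ *haxH* is ON.
c-di-GMP is absent, so QuvE is inactive.
Itaconate is present, so MibN is inactive.
Zn²⁺ is present, so UlmW is inactive.
Required activator MibN is absent, so *haxZ* is not transcribed.
So HaxZ is not produced.
No activator is available at the *elnV* promoter, so *elnV* is not transcribed.
→ *elnV* is OFF.
1 of the 5 genes is transcribed.

1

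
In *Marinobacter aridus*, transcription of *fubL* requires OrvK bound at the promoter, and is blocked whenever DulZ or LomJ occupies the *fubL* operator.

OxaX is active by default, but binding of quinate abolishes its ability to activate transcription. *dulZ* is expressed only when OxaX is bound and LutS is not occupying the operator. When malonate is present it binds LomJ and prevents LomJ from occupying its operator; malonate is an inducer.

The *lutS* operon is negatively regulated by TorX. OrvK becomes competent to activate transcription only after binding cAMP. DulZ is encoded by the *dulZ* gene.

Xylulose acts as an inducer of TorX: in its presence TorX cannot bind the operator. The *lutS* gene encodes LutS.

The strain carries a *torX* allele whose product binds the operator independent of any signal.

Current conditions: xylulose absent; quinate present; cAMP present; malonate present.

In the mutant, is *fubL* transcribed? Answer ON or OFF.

ON

cAMP is present, so OrvK is active.
TorX is constitutively active in this strain.
With repressor TorX bound, *lutS* is not transcribed.
So LutS is not produced.
Quinate is present, so OxaX is inactive.
Required activator OxaX is absent, so *dulZ* is not transcribed.
So DulZ is not produced.
Malonate is present, so LomJ is inactive.
No repressor is bound and OrvK is active, so *fubL* is transcribed.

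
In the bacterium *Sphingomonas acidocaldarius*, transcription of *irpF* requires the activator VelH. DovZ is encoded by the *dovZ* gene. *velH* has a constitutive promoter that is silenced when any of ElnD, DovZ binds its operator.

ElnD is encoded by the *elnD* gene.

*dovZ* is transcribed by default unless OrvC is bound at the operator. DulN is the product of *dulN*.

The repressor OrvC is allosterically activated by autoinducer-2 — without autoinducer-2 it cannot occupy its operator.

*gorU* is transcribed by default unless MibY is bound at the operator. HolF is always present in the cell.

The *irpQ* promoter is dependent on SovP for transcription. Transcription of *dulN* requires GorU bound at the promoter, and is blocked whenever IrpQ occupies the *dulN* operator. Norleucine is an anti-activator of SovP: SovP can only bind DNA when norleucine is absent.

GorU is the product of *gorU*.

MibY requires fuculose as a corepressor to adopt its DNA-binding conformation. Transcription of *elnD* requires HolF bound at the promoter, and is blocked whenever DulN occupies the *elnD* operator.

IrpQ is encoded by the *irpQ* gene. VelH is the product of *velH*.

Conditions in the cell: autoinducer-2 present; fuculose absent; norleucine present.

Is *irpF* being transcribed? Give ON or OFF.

Fuculose is absent, so MibY is inactive.
With no repressor bound, *gorU* is transcribed.
So GorU is produced and active.
Norleucine is present, so SovP is inactive.
Required activator SovP is absent, so *irpQ* is not transcribed.
So IrpQ is not produced.
No repressor is bound and GorU is active, so *dulN* is transcribed.
So DulN is produced and active.
HolF is produced constitutively and is active.
With repressor DulN bound, *elnD* is not transcribed.
So ElnD is not produced.
Autoinducer-2 is present, so OrvC is active.
With repressor OrvC bound, *dovZ* is not transcribed.
So DovZ is not produced.
With no repressor bound, *velH* is transcribed.
So VelH is produced and active.
No repressor is bound and VelH is active, so *irpF* is transcribed.

ON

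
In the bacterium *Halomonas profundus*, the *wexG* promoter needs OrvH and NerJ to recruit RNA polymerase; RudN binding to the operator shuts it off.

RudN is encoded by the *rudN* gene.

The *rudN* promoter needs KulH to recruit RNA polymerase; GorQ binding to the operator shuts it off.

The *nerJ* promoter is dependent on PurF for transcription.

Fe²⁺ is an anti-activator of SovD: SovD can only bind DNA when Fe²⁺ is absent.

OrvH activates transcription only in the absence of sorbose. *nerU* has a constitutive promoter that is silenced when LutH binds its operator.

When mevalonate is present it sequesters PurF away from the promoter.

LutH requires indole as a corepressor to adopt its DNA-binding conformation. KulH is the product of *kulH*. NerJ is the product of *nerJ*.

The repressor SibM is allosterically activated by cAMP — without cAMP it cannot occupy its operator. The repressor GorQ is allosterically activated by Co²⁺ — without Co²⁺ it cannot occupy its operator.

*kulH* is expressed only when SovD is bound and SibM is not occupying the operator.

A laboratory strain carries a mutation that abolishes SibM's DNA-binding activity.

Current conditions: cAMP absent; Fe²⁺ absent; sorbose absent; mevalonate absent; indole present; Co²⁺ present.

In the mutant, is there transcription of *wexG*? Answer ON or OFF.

ON

Co²⁺ is present, so GorQ is active.
Fe²⁺ is absent, so SovD is active.
SibM is non-functional in this strain, so it has no effect.
No repressor is bound and SovD is active, so *kulH* is transcribed.
So KulH is produced and active.
With repressor GorQ bound, *rudN* is not transcribed.
So RudN is not produced.
Sorbose is absent, so OrvH is active.
Mevalonate is absent, so PurF is active.
No repressor is bound and PurF is active, so *nerJ* is transcribed.
So NerJ is produced and active.
No repressor is bound and OrvH and NerJ are active, so *wexG* is transcribed.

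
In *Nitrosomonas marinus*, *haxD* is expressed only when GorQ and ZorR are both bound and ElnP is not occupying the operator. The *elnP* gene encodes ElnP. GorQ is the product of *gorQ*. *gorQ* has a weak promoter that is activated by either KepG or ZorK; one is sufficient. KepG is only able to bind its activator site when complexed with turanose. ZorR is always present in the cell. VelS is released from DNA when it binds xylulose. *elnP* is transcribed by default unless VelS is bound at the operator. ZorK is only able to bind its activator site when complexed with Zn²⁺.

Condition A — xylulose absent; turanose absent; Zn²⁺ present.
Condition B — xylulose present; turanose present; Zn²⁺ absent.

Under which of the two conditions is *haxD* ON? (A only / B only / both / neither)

A only

Condition A:
Xylulose is absent, so VelS is active.
With repressor VelS bound, *elnP* is not transcribed.
So ElnP is not produced.
Turanose is absent, so KepG is inactive.
Zn²⁺ is present, so ZorK is active.
Activator ZorK is present, so *gorQ* is transcribed.
So GorQ is produced and active.
ZorR is produced constitutively and is active.
No repressor is bound and GorQ and ZorR are active, so *haxD* is transcribed.
→ *haxD* is ON in A.
Condition B:
Xylulose is present, so VelS is inactive.
With no repressor bound, *elnP* is transcribed.
So ElnP is produced and active.
Turanose is present, so KepG is active.
Zn²⁺ is absent, so ZorK is inactive.
Activator KepG is present, so *gorQ* is transcribed.
So GorQ is produced and active.
ZorR is produced constitutively and is active.
With repressor ElnP bound, *haxD* is not transcribed.
→ *haxD* is OFF in B.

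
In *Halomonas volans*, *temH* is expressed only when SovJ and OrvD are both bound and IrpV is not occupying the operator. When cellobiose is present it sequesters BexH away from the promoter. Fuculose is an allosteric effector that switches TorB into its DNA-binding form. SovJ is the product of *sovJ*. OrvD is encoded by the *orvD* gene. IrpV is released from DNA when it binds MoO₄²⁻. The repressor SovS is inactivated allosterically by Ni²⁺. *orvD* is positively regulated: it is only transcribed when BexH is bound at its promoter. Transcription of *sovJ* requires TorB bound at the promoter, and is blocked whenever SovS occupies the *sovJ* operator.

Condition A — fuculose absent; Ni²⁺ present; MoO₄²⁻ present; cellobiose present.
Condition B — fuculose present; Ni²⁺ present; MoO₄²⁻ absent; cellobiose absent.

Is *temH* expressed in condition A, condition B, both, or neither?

neither

Condition A:
Fuculose is absent, so TorB is inactive.
Ni²⁺ is present, so SovS is inactive.
Required activator TorB is absent, so *sovJ* is not transcribed.
So SovJ is not produced.
MoO₄²⁻ is present, so IrpV is inactive.
Cellobiose is present, so BexH is inactive.
Required activator BexH is absent, so *orvD* is not transcribed.
So OrvD is not produced.
Required activator SovJ is absent, so *temH* is not transcribed.
→ *temH* is OFF in A.
Condition B:
Fuculose is present, so TorB is active.
Ni²⁺ is present, so SovS is inactive.
No repressor is bound and TorB is active, so *sovJ* is transcribed.
So SovJ is produced and active.
MoO₄²⁻ is absent, so IrpV is active.
Cellobiose is absent, so BexH is active.
No repressor is bound and BexH is active, so *orvD* is transcribed.
So OrvD is produced and active.
With repressor IrpV bound, *temH* is not transcribed.
→ *temH* is OFF in B.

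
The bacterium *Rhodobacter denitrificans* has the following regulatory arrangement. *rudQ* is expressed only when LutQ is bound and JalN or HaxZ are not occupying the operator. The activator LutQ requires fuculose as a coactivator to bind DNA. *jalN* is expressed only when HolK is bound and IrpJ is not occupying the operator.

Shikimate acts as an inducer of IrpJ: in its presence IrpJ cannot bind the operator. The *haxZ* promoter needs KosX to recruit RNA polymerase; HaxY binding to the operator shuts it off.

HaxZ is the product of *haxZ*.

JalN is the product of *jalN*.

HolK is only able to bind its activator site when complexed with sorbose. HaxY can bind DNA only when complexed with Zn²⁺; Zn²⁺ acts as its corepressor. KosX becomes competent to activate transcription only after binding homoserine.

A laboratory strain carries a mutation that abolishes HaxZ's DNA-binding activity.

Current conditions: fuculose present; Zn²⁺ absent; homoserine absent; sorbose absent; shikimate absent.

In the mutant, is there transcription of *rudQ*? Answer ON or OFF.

Fuculose is present, so LutQ is active.
Shikimate is absent, so IrpJ is active.
Sorbose is absent, so HolK is inactive.
With repressor IrpJ bound, *jalN* is not transcribed.
So JalN is not produced.
HaxZ is non-functional in this strain, so it has no effect.
No repressor is bound and LutQ is active, so *rudQ* is transcribed.

ON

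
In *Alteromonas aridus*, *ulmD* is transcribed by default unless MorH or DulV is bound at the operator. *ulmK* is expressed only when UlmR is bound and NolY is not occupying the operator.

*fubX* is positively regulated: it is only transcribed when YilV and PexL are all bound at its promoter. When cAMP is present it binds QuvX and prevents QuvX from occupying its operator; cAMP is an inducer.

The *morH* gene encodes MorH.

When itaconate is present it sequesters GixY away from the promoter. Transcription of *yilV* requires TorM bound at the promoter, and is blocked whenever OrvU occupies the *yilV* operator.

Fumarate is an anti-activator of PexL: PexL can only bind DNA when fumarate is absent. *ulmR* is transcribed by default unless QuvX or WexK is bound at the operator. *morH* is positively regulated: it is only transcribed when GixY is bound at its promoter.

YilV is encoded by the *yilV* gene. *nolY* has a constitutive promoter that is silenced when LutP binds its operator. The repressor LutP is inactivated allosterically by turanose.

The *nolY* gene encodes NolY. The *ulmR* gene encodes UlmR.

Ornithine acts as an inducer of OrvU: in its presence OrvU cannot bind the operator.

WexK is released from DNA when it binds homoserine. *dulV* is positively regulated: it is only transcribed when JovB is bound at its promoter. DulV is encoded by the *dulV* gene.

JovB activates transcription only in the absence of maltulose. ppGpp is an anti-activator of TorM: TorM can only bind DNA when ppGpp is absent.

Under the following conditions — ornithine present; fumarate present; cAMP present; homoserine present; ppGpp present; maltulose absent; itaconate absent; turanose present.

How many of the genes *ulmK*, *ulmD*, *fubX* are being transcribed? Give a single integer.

0

Turanose is present, so LutP is inactive.
With no repressor bound, *nolY* is transcribed.
So NolY is produced and active.
cAMP is present, so QuvX is inactive.
Homoserine is present, so WexK is inactive.
With no repressor bound, *ulmR* is transcribed.
So UlmR is produced and active.
With repressor NolY bound, *ulmK* is not transcribed.
→ *ulmK* is OFF.
Itaconate is absent, so GixY is active.
No repressor is bound and GixY is active, so *morH* is transcribed.
So MorH is produced and active.
Maltulose is absent, so JovB is active.
No repressor is bound and JovB is active, so *dulV* is transcribed.
So DulV is produced and active.
With repressor MorH bound, *ulmD* is not transcribed.
→ *ulmD* is OFF.
ppGpp is present, so TorM is inactive.
Ornithine is present, so OrvU is inactive.
Required activator TorM is absent, so *yilV* is not transcribed.
So YilV is not produced.
Fumarate is present, so PexL is inactive.
Required activator YilV is absent, so *fubX* is not transcribed.
→ *fubX* is OFF.
0 of the 3 genes are transcribed.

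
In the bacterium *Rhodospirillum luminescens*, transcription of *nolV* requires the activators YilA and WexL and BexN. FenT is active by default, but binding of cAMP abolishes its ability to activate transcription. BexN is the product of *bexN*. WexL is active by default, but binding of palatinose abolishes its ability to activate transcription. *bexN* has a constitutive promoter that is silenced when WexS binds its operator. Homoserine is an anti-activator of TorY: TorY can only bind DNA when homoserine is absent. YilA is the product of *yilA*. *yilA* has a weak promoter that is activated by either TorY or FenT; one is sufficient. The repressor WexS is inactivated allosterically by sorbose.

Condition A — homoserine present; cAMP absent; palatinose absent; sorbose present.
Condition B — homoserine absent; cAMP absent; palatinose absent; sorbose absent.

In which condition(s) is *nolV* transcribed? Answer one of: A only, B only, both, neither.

A only

Condition A:
Homoserine is present, so TorY is inactive.
cAMP is absent, so FenT is active.
Activator FenT is present, so *yilA* is transcribed.
So YilA is produced and active.
Palatinose is absent, so WexL is active.
Sorbose is present, so WexS is inactive.
With no repressor bound, *bexN* is transcribed.
So BexN is produced and active.
No repressor is bound and YilA and WexL and BexN are active, so *nolV* is transcribed.
→ *nolV* is ON in A.
Condition B:
Homoserine is absent, so TorY is active.
cAMP is absent, so FenT is active.
Activator TorY is present, so *yilA* is transcribed.
So YilA is produced and active.
Palatinose is absent, so WexL is active.
Sorbose is absent, so WexS is active.
With repressor WexS bound, *bexN* is not transcribed.
So BexN is not produced.
Required activator BexN is absent, so *nolV* is not transcribed.
→ *nolV* is OFF in B.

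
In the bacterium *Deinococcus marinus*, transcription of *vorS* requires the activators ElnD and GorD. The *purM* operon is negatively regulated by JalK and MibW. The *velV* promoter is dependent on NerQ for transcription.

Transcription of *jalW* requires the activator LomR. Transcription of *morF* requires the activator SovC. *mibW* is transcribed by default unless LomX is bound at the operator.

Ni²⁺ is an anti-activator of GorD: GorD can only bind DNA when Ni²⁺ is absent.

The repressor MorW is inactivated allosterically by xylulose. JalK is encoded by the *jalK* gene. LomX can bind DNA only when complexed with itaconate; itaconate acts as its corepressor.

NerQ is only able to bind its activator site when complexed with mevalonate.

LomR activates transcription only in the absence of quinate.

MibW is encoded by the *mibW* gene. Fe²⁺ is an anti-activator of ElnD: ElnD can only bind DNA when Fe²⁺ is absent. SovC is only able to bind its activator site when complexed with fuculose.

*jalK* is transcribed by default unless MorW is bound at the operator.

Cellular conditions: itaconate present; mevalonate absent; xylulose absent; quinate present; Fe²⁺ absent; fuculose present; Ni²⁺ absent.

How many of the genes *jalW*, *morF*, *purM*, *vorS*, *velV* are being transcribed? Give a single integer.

3

Quinate is present, so LomR is inactive.
Required activator LomR is absent, so *jalW* is not transcribed.
→ *jalW* is OFF.
Fuculose is present, so SovC is active.
No repressor is bound and SovC is active, so *morF* is transcribed.
→ *morF* is ON.
Xylulose is absent, so MorW is active.
With repressor MorW bound, *jalK* is not transcribed.
So JalK is not produced.
Itaconate is present, so LomX is active.
With repressor LomX bound, *mibW* is not transcribed.
So MibW is not produced.
With no repressor bound, *purM* is transcribed.
→ *purM* is ON.
Fe²⁺ is absent, so ElnD is active.
Ni²⁺ is absent, so GorD is active.
No repressor is bound and ElnD and GorD are active, so *vorS* is transcribed.
→ *vorS* is ON.
Mevalonate is absent, so NerQ is inactive.
Required activator NerQ is absent, so *velV* is not transcribed.
→ *velV* is OFF.
3 of the 5 genes are transcribed.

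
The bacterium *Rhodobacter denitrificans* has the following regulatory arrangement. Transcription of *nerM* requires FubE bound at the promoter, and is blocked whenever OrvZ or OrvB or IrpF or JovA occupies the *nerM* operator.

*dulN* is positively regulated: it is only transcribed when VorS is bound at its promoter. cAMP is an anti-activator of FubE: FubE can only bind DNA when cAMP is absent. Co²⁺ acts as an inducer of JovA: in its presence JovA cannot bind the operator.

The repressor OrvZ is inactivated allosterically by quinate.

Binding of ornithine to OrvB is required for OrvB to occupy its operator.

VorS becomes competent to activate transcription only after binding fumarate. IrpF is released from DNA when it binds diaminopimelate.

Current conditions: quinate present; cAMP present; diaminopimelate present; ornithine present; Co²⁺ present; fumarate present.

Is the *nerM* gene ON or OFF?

OFF

Quinate is present, so OrvZ is inactive.
Ornithine is present, so OrvB is active.
Diaminopimelate is present, so IrpF is inactive.
Co²⁺ is present, so JovA is inactive.
cAMP is present, so FubE is inactive.
With repressor OrvB bound, *nerM* is not transcribed.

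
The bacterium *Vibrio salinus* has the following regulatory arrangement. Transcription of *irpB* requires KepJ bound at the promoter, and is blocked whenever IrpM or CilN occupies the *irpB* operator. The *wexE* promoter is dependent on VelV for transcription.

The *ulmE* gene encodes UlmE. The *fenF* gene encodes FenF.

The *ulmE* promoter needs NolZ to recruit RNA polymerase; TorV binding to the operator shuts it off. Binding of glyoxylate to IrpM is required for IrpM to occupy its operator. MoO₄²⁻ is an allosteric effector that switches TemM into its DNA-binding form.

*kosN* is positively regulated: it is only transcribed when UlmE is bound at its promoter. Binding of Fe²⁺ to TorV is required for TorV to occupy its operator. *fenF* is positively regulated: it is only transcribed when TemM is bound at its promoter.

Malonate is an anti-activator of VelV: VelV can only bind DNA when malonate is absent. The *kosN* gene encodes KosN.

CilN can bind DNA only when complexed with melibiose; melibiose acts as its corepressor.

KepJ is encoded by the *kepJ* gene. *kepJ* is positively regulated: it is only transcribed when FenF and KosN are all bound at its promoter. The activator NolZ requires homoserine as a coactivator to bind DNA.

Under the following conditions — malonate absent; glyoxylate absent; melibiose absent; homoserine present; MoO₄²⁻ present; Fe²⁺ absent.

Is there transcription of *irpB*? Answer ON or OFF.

Glyoxylate is absent, so IrpM is inactive.
MoO₄²⁻ is present, so TemM is active.
No repressor is bound and TemM is active, so *fenF* is transcribed.
So FenF is produced and active.
Fe²⁺ is absent, so TorV is inactive.
Homoserine is present, so NolZ is active.
No repressor is bound and NolZ is active, so *ulmE* is transcribed.
So UlmE is produced and active.
No repressor is bound and UlmE is active, so *kosN* is transcribed.
So KosN is produced and active.
No repressor is bound and FenF and KosN are active, so *kepJ* is transcribed.
So KepJ is produced and active.
Melibiose is absent, so CilN is inactive.
No repressor is bound and KepJ is active, so *irpB* is transcribed.

ON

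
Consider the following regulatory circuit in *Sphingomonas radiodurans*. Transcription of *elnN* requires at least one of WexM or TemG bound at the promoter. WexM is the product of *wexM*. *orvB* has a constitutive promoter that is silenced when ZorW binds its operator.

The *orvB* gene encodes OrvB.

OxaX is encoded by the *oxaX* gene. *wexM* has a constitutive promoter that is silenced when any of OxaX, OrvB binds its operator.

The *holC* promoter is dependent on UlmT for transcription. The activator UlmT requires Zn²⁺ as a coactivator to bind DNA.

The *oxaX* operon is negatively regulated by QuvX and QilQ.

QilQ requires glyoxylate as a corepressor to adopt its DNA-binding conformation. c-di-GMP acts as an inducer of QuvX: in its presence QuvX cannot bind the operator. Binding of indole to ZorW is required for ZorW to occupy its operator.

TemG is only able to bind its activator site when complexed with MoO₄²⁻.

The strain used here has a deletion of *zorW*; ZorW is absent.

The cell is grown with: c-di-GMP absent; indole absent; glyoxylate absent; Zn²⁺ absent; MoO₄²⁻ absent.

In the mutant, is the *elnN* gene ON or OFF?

c-di-GMP is absent, so QuvX is active.
Glyoxylate is absent, so QilQ is inactive.
With repressor QuvX bound, *oxaX* is not transcribed.
So OxaX is not produced.
ZorW is non-functional in this strain, so it has no effect.
With no repressor bound, *orvB* is transcribed.
So OrvB is produced and active.
With repressor OrvB bound, *wexM* is not transcribed.
So WexM is not produced.
MoO₄²⁻ is absent, so TemG is inactive.
No activator is available at the *elnN* promoter, so *elnN* is not transcribed.

OFF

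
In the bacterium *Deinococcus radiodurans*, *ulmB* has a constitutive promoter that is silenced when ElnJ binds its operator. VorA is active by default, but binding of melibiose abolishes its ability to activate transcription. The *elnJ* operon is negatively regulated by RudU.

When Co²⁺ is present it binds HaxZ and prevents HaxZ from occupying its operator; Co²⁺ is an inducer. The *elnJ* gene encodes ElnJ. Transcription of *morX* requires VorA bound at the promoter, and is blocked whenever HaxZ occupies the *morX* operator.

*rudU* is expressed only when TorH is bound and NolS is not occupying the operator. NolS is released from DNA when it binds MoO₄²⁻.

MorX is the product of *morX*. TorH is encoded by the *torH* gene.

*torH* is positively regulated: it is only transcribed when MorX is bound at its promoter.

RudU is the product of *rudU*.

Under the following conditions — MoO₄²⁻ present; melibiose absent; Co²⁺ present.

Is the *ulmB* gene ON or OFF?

ON

Co²⁺ is present, so HaxZ is inactive.
Melibiose is absent, so VorA is active.
No repressor is bound and VorA is active, so *morX* is transcribed.
So MorX is produced and active.
No repressor is bound and MorX is active, so *torH* is transcribed.
So TorH is produced and active.
MoO₄²⁻ is present, so NolS is inactive.
No repressor is bound and TorH is active, so *rudU* is transcribed.
So RudU is produced and active.
With repressor RudU bound, *elnJ* is not transcribed.
So ElnJ is not produced.
With no repressor bound, *ulmB* is transcribed.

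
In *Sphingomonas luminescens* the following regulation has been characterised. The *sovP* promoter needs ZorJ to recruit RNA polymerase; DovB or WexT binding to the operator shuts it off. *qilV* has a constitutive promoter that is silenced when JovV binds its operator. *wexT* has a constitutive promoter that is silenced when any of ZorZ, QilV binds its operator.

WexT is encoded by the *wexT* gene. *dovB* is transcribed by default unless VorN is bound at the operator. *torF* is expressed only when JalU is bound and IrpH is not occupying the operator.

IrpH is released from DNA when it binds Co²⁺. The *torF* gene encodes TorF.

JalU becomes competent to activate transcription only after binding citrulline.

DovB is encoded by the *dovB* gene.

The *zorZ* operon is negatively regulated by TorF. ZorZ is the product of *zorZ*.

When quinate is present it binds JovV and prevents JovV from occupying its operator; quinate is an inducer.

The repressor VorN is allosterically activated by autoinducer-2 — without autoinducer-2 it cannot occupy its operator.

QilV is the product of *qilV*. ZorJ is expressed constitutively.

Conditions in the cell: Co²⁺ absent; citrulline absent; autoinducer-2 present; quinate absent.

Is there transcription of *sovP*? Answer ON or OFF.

ON

Autoinducer-2 is present, so VorN is active.
With repressor VorN bound, *dovB* is not transcribed.
So DovB is not produced.
ZorJ is produced constitutively and is active.
Co²⁺ is absent, so IrpH is active.
Citrulline is absent, so JalU is inactive.
With repressor IrpH bound, *torF* is not transcribed.
So TorF is not produced.
With no repressor bound, *zorZ* is transcribed.
So ZorZ is produced and active.
Quinate is absent, so JovV is active.
With repressor JovV bound, *qilV* is not transcribed.
So QilV is not produced.
With repressor ZorZ bound, *wexT* is not transcribed.
So WexT is not produced.
No repressor is bound and ZorJ is active, so *sovP* is transcribed.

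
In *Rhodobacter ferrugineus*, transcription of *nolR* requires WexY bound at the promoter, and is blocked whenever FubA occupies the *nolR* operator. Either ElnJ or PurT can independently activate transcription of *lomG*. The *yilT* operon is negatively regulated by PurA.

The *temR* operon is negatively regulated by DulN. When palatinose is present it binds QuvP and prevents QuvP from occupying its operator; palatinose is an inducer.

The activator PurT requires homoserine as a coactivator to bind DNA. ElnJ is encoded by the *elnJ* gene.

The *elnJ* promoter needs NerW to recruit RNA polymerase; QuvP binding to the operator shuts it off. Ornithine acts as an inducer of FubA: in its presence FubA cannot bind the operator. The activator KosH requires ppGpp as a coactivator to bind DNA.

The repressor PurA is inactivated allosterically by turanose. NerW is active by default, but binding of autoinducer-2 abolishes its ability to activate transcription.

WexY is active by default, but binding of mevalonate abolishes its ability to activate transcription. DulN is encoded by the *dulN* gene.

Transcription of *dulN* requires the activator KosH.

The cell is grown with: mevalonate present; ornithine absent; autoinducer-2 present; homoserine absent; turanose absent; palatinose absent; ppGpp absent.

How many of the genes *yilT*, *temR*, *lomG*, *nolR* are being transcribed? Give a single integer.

1

Turanose is absent, so PurA is active.
With repressor PurA bound, *yilT* is not transcribed.
→ *yilT* is OFF.
ppGpp is absent, so KosH is inactive.
Required activator KosH is absent, so *dulN* is not transcribed.
So DulN is not produced.
With no repressor bound, *temR* is transcribed.
→ *temR* is ON.
Palatinose is absent, so QuvP is active.
Autoinducer-2 is present, so NerW is inactive.
With repressor QuvP bound, *elnJ* is not transcribed.
So ElnJ is not produced.
Homoserine is absent, so PurT is inactive.
No activator is available at the *lomG* promoter, so *lomG* is not transcribed.
→ *lomG* is OFF.
Ornithine is absent, so FubA is active.
Mevalonate is present, so WexY is inactive.
With repressor FubA bound, *nolR* is not transcribed.
→ *nolR* is OFF.
1 of the 4 genes is transcribed.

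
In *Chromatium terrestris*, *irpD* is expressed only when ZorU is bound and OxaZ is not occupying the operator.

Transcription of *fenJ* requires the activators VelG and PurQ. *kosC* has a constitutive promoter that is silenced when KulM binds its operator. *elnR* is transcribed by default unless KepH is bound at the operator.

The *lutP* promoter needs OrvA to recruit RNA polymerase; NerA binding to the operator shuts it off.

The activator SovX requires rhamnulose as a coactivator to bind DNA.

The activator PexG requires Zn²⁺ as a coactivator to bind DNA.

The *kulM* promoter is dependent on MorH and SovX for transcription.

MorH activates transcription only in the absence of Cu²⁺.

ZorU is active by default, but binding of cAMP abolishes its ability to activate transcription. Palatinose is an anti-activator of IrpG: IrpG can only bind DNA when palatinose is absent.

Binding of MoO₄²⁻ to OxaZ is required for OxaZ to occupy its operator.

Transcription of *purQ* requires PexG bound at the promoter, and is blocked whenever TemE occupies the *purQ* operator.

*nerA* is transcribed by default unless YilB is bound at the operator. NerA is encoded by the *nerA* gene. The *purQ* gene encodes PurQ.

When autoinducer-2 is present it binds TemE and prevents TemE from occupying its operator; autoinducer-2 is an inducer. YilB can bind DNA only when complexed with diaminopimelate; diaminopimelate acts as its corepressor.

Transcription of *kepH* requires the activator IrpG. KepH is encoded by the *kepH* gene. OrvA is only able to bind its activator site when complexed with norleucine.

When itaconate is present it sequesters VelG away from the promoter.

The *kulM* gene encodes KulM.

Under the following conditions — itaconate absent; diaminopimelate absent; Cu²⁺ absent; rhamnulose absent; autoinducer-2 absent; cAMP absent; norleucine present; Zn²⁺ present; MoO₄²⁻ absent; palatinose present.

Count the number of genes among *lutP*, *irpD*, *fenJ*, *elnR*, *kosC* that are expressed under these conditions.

3

Norleucine is present, so OrvA is active.
Diaminopimelate is absent, so YilB is inactive.
With no repressor bound, *nerA* is transcribed.
So NerA is produced and active.
With repressor NerA bound, *lutP* is not transcribed.
→ *lutP* is OFF.
cAMP is absent, so ZorU is active.
MoO₄²⁻ is absent, so OxaZ is inactive.
No repressor is bound and ZorU is active, so *irpD* is transcribed.
→ *irpD* is ON.
Itaconate is absent, so VelG is active.
Zn²⁺ is present, so PexG is active.
Autoinducer-2 is absent, so TemE is active.
With repressor TemE bound, *purQ* is not transcribed.
So PurQ is not produced.
Required activator PurQ is absent, so *fenJ* is not transcribed.
→ *fenJ* is OFF.
Palatinose is present, so IrpG is inactive.
Required activator IrpG is absent, so *kepH* is not transcribed.
So KepH is not produced.
With no repressor bound, *elnR* is transcribed.
→ *elnR* is ON.
Cu²⁺ is absent, so MorH is active.
Rhamnulose is absent, so SovX is inactive.
Required activator SovX is absent, so *kulM* is not transcribed.
So KulM is not produced.
With no repressor bound, *kosC* is transcribed.
→ *kosC* is ON.
3 of the 5 genes are transcribed.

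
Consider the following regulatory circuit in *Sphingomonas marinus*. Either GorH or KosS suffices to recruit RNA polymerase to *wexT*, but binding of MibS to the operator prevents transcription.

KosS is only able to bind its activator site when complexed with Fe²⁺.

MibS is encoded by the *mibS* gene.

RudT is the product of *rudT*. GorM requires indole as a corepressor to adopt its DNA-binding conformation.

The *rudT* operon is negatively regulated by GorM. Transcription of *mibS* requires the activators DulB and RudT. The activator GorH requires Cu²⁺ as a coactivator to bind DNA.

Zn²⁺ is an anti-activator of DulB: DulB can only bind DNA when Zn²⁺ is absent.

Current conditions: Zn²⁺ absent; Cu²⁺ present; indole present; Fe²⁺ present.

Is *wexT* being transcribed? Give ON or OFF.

Cu²⁺ is present, so GorH is active.
Zn²⁺ is absent, so DulB is active.
Indole is present, so GorM is active.
With repressor GorM bound, *rudT* is not transcribed.
So RudT is not produced.
Required activator RudT is absent, so *mibS* is not transcribed.
So MibS is not produced.
Fe²⁺ is present, so KosS is active.
Activator GorH is present, so *wexT* is transcribed.

ON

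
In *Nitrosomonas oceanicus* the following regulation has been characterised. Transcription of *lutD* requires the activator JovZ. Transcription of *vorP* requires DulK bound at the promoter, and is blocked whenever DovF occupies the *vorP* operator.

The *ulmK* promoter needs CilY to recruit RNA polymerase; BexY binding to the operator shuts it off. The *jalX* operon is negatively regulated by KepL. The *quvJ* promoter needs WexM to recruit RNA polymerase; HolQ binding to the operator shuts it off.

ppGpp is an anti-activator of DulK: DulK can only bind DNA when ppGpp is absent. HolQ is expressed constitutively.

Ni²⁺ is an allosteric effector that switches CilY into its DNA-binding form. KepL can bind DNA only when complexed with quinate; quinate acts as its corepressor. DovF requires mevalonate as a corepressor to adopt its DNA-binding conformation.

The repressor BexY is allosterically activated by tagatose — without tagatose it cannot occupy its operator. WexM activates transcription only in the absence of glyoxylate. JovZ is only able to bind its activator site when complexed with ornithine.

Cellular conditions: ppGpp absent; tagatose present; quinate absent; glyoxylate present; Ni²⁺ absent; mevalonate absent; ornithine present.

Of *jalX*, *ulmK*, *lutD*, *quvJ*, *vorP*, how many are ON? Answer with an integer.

Quinate is absent, so KepL is inactive.
With no repressor bound, *jalX* is transcribed.
→ *jalX* is ON.
Tagatose is present, so BexY is active.
Ni²⁺ is absent, so CilY is inactive.
With repressor BexY bound, *ulmK* is not transcribed.
→ *ulmK* is OFF.
Ornithine is present, so JovZ is active.
No repressor is bound and JovZ is active, so *lutD* is transcribed.
→ *lutD* is ON.
HolQ is produced constitutively and is active.
Glyoxylate is present, so WexM is inactive.
With repressor HolQ bound, *quvJ* is not transcribed.
→ *quvJ* is OFF.
Mevalonate is absent, so DovF is inactive.
ppGpp is absent, so DulK is active.
No repressor is bound and DulK is active, so *vorP* is transcribed.
→ *vorP* is ON.
3 of the 5 genes are transcribed.

3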